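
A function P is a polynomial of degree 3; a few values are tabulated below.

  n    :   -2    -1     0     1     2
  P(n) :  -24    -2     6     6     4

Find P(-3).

-66

Write P(n) = an³ + bn² + cn + d; the 5 given values yield a linear system in the 4 coefficients.
Solving, P(n) = n³ - 4n² + 3n + 6.
Then P(-3) = -66.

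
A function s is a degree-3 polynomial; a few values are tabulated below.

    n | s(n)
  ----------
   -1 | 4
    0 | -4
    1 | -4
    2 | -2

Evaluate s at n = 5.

-44

Write s(n) = an³ + bn² + cn + d; the 4 given values yield a linear system in the 4 coefficients.
Solving, s(n) = -n³ + 4n² - 3n - 4.
Then s(5) = -44.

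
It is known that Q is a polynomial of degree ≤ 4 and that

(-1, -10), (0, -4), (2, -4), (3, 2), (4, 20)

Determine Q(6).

116

Write Q(k) = ak^4 + bk³ + ck² + dk + e; the 5 given values yield a linear system in the 5 coefficients.
Solving, the leading coefficient vanishes, and Q(k) = k³ - 3k² + 2k - 4.
Then Q(6) = 116.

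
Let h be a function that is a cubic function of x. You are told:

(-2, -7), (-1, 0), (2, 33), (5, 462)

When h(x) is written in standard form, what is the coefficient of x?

Write h(x) = ax³ + bx² + cx + d; the 4 given values yield a linear system in the 4 coefficients.
Solving, h(x) = 3x³ + 4x² - 2x - 3.
The coefficient of x is -2.

-2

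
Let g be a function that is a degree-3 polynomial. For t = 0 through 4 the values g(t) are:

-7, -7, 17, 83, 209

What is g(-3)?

-43

First differences: 0, 24, 66, 126. Second differences: 24, 42, 60. Third differences: 18, 18.
Level-3 differences are constant, so g has degree 3.
Fitting a degree-3 polynomial gives g(t) = 3t³ + 3t² - 6t - 7.
Then g(-3) = -43.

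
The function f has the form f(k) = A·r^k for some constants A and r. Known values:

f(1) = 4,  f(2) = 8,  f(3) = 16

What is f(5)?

Consecutive ratio: 8/4 = 2, and 16/8 = 2, so r = 2.
Then A·2^1 = 4 gives A = 2, and f(k) = 2·2^k.
f(5) = 2·2^5 = 64.

64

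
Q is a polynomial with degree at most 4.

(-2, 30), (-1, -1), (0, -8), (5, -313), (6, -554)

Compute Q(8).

Write Q(x) = ax^4 + bx³ + cx² + dx + e; the 5 given values yield a linear system in the 5 coefficients.
Solving, the leading coefficient vanishes, and Q(x) = -3x³ + 3x² - x - 8.
Then Q(8) = -1360.

-1360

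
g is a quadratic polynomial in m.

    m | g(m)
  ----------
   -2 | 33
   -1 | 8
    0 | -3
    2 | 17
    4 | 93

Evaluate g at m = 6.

Write g(m) = am² + bm + c; the 5 given values yield a linear system in the 3 coefficients.
Solving, g(m) = 7m² - 4m - 3.
Then g(6) = 225.

225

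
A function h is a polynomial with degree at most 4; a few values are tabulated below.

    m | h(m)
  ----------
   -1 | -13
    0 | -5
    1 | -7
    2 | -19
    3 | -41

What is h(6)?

-167

First differences: 8, -2, -12, -22. Second differences: -10, -10, -10.
Level-2 differences are constant, so h has degree 2.
Fitting a degree-2 polynomial gives h(m) = -5m² + 3m - 5.
Then h(6) = -167.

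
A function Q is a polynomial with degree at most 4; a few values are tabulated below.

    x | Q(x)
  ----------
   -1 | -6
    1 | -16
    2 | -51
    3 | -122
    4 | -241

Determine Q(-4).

Write Q(x) = ax^4 + bx³ + cx² + dx + e; the 5 given values yield a linear system in the 5 coefficients.
Solving, the leading coefficient vanishes, and Q(x) = -2x³ - 6x² - 3x - 5.
Then Q(-4) = 39.

39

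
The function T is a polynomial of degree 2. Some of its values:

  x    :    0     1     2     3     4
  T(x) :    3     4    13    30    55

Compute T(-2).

25

First differences: 1, 9, 17, 25. Second differences: 8, 8, 8.
Level-2 differences are constant, so T has degree 2.
Fitting a degree-2 polynomial gives T(x) = 4x² - 3x + 3.
Then T(-2) = 25.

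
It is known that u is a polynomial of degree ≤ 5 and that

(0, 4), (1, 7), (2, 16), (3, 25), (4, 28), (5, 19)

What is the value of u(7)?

-59

Write u(n) = an^5 + bn^4 + cn³ + dn² + en + p; the 6 given values yield a linear system in the 6 coefficients.
Solving, the top 2 coefficients vanish, and u(n) = -n³ + 6n² - 2n + 4.
Then u(7) = -59.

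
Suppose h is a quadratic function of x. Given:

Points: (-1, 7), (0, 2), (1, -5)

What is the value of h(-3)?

Write h(x) = ax² + bx + c; the 3 given values yield a linear system in the 3 coefficients.
Solving, h(x) = -x² - 6x + 2.
Then h(-3) = 11.

11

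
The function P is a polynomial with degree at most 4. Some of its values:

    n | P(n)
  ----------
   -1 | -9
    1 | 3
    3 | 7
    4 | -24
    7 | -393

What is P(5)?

-93

Write P(n) = an^4 + bn³ + cn² + dn + e; the 5 given values yield a linear system in the 5 coefficients.
Solving, the leading coefficient vanishes, and P(n) = -2n³ + 5n² + 8n - 8.
Then P(5) = -93.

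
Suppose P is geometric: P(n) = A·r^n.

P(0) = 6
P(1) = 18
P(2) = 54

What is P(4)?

486

Consecutive ratio: 18/6 = 3, and 54/18 = 3, so r = 3.
Then A·3^0 = 6 gives A = 6, and P(n) = 6·3^n.
P(4) = 6·3^4 = 486.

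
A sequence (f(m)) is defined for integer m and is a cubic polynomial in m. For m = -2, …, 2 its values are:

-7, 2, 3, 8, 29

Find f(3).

78

Write f(m) = am³ + bm² + cm + d; the 5 given values yield a linear system in the 4 coefficients.
Solving, f(m) = 2m³ + 2m² + m + 3.
Then f(3) = 78.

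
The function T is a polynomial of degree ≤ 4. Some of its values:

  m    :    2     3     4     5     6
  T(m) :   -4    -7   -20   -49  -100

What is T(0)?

-4

Write T(m) = am^4 + bm³ + cm² + dm + e; the 5 given values yield a linear system in the 5 coefficients.
Solving, the leading coefficient vanishes, and T(m) = -m³ + 4m² - 4m - 4.
The constant term is T(0) = -4.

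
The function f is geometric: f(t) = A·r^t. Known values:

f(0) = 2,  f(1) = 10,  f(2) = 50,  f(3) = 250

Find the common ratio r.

Consecutive ratio: 10/2 = 5, and 50/10 = 5, so r = 5.
Then A·5^0 = 2 gives A = 2, and f(t) = 2·5^t.

5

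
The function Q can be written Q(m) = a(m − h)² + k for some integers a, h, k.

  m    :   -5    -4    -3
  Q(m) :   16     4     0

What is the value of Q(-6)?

First differences -12, -4; second difference 8 = 2a, so a = 4.
Expanding, the m-coefficient is −2ah = -8h; matching it to the data gives h = -3, and then k = 0.
So Q(m) = 4(m + 3)² + 0.
Q(-6) = 4·(-3)² + 0 = 36.

36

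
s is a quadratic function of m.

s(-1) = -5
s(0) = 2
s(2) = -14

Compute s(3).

-37

Write s(m) = am² + bm + c; the 3 given values yield a linear system in the 3 coefficients.
Solving, s(m) = -5m² + 2m + 2.
Then s(3) = -37.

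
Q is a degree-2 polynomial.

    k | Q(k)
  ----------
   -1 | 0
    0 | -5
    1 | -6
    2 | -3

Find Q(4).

15

Write Q(k) = ak² + bk + c; the 4 given values yield a linear system in the 3 coefficients.
Solving, Q(k) = 2k² - 3k - 5.
Then Q(4) = 15.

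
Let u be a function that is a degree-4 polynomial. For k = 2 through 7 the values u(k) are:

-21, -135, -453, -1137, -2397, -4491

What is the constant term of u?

First differences: -114, -318, -684, -1260, -2094. Second differences: -204, -366, -576, -834. Third differences: -162, -210, -258. Fourth differences: -48, -48.
Level-4 differences are constant, so u has degree 4.
Fitting a degree-4 polynomial gives u(k) = -2k^4 + k³ - k² + 2k + 3.
The constant term is u(0) = 3.

3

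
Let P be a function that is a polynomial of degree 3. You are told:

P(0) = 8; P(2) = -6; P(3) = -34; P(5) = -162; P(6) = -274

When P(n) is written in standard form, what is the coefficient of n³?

Write P(n) = an³ + bn² + cn + d; the 5 given values yield a linear system in the 4 coefficients.
Solving, P(n) = -n³ - 2n² + n + 8.
The coefficient of n³ is -1.

-1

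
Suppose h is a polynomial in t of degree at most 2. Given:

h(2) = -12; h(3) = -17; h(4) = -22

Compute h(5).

Write h(t) = at² + bt + c; the 3 given values yield a linear system in the 3 coefficients.
Solving, the leading coefficient vanishes, and h(t) = -5t - 2.
Then h(5) = -27.

-27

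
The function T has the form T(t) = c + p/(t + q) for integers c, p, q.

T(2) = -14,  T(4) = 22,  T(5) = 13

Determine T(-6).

(T(t) − c)(t + q) = p for each data point; the three points give a linear system in c and q, then p follows.
Solving: c = 4, q = -3, p = 18, so T(t) = 4 + 18/(t − 3).
Then T(-6) = 4 + 18/(-9) = 2.

2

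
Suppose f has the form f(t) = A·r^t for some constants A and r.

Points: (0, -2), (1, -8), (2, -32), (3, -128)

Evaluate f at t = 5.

-2048

Consecutive ratio: -8/(-2) = 4, and -32/(-8) = 4, so r = 4.
Then A·4^0 = -2 gives A = -2, and f(t) = -2·4^t.
f(5) = -2·4^5 = -2048.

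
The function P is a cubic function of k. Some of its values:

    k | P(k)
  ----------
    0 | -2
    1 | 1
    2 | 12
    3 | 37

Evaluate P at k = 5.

153

Write P(k) = ak³ + bk² + ck + d; the 4 given values yield a linear system in the 4 coefficients.
Solving, P(k) = k³ + k² + k - 2.
Then P(5) = 153.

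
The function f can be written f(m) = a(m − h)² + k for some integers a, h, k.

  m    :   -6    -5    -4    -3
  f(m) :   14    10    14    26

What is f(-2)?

First differences -4, 4, 12; second difference 8 = 2a, so a = 4.
Expanding, the m-coefficient is −2ah = -8h; matching it to the data gives h = -5, and then k = 10.
So f(m) = 4(m + 5)² + 10.
f(-2) = 4·3² + 10 = 46.

46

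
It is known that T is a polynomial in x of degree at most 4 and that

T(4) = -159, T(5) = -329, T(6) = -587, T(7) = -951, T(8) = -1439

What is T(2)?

Write T(x) = ax^4 + bx³ + cx² + dx + e; the 5 given values yield a linear system in the 5 coefficients.
Solving, the leading coefficient vanishes, and T(x) = -3x³ + x² + 4x + 1.
Then T(2) = -11.

-11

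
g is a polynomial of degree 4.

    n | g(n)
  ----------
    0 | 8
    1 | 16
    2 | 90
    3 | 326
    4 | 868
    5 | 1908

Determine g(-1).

First differences: 8, 74, 236, 542, 1040. Second differences: 66, 162, 306, 498. Third differences: 96, 144, 192. Fourth differences: 48, 48.
Level-4 differences are constant, so g has degree 4.
Fitting a degree-4 polynomial gives g(n) = 2n^4 + 4n³ + 7n² - 5n + 8.
Then g(-1) = 18.

18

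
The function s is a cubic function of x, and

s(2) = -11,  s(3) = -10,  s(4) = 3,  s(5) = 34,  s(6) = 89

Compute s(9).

458

First differences: 1, 13, 31, 55. Second differences: 12, 18, 24. Third differences: 6, 6.
Level-3 differences are constant, so s has degree 3.
Fitting a degree-3 polynomial gives s(x) = x³ - 3x² - 3x - 1.
Then s(9) = 458.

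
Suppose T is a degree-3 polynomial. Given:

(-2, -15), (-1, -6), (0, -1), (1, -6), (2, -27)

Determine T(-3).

First differences: 9, 5, -5, -21. Second differences: -4, -10, -16. Third differences: -6, -6.
Level-3 differences are constant, so T has degree 3.
Fitting a degree-3 polynomial gives T(k) = -k³ - 5k² + k - 1.
Then T(-3) = -22.

-22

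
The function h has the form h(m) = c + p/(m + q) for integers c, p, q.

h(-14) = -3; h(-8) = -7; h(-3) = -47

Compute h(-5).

-15

(h(m) − c)(m + q) = p for each data point; the three points give a linear system in c and q, then p follows.
Solving: c = 1, q = 2, p = 48, so h(m) = 1 + 48/(m + 2).
Then h(-5) = 1 + 48/(-3) = -15.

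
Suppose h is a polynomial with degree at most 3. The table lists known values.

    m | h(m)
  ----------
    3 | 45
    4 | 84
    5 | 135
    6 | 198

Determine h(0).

0

First differences: 39, 51, 63. Second differences: 12, 12.
Level-2 differences are constant, so h has degree 2.
Fitting a degree-2 polynomial gives h(m) = 6m² - 3m.
Then h(0) = 0.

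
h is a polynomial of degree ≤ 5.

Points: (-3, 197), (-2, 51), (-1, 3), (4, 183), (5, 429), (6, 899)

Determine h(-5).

Write h(t) = at^5 + bt^4 + ct³ + dt² + et + p; the 6 given values yield a linear system in the 6 coefficients.
Solving, the leading coefficient vanishes, and h(t) = t^4 - 3t³ + 6t² + 6t - 1.
Then h(-5) = 1119.

1119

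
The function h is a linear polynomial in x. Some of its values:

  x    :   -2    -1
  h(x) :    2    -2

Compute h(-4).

Write h(x) = ax + b; the 2 given values yield a linear system in the 2 coefficients.
Solving, h(x) = -4x - 6.
Then h(-4) = 10.

10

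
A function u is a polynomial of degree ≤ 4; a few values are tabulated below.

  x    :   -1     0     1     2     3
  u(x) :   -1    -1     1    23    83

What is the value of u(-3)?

First differences: 0, 2, 22, 60. Second differences: 2, 20, 38. Third differences: 18, 18.
Level-3 differences are constant, so u has degree 3.
Fitting a degree-3 polynomial gives u(x) = 3x³ + x² - 2x - 1.
Then u(-3) = -67.

-67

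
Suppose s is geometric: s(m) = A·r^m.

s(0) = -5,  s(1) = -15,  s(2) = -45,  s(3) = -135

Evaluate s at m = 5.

-1215

Consecutive ratio: -15/(-5) = 3, and -45/(-15) = 3, so r = 3.
Then A·3^0 = -5 gives A = -5, and s(m) = -5·3^m.
s(5) = -5·3^5 = -1215.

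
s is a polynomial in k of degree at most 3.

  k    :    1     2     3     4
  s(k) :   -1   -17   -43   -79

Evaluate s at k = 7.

-247

First differences: -16, -26, -36. Second differences: -10, -10.
Level-2 differences are constant, so s has degree 2.
Fitting a degree-2 polynomial gives s(k) = -5k² - k + 5.
Then s(7) = -247.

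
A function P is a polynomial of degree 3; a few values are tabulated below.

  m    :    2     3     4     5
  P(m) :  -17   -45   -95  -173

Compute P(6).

-285

Write P(m) = am³ + bm² + cm + d; the 4 given values yield a linear system in the 4 coefficients.
Solving, P(m) = -m³ - 2m² + m - 3.
Then P(6) = -285.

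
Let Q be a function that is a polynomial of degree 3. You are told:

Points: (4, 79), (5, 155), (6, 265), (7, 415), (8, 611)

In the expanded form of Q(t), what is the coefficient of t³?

1

First differences: 76, 110, 150, 196. Second differences: 34, 40, 46. Third differences: 6, 6.
Level-3 differences are constant, so Q has degree 3.
Fitting a degree-3 polynomial gives Q(t) = t³ + 2t² - 3t - 5.
The coefficient of t³ is 1.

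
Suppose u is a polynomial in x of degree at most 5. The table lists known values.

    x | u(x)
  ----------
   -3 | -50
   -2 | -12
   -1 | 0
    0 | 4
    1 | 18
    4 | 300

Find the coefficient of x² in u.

5

Write u(x) = ax^5 + bx^4 + cx³ + dx² + ex + p; the 6 given values yield a linear system in the 6 coefficients.
Solving, the top 2 coefficients vanish, and u(x) = 3x³ + 5x² + 6x + 4.
The coefficient of x² is 5.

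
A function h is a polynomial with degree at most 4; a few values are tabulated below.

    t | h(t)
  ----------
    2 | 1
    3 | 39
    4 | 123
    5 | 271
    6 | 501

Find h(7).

First differences: 38, 84, 148, 230. Second differences: 46, 64, 82. Third differences: 18, 18.
Level-3 differences are constant, so h has degree 3.
Extending the table by one column gives the next first difference 330, so h(7) = 501 + 330 = 831.

831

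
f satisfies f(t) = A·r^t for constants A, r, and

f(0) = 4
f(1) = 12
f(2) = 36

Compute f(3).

108

Consecutive ratio: 12/4 = 3, and 36/12 = 3, so r = 3.
Then A·3^0 = 4 gives A = 4, and f(t) = 4·3^t.
f(3) = 4·3^3 = 108.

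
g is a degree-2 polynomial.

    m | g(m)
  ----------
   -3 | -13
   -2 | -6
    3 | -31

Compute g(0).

-4

Write g(m) = am² + bm + c; the 3 given values yield a linear system in the 3 coefficients.
Solving, g(m) = -2m² - 3m - 4.
Then g(0) = -4.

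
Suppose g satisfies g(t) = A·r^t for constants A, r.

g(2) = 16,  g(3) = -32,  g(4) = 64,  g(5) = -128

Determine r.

-2

Consecutive ratio: -32/16 = -2, and 64/(-32) = -2, so r = -2.
Then A·(-2)^2 = 16 gives A = 4, and g(t) = 4·(-2)^t.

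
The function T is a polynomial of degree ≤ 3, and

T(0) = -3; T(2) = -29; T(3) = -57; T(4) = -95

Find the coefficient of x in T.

-3

Write T(x) = ax³ + bx² + cx + d; the 4 given values yield a linear system in the 4 coefficients.
Solving, the leading coefficient vanishes, and T(x) = -5x² - 3x - 3.
The coefficient of x is -3.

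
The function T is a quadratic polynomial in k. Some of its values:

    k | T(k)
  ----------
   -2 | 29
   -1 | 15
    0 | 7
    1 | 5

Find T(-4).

First differences: -14, -8, -2. Second differences: 6, 6.
Level-2 differences are constant, so T has degree 2.
Fitting a degree-2 polynomial gives T(k) = 3k² - 5k + 7.
Then T(-4) = 75.

75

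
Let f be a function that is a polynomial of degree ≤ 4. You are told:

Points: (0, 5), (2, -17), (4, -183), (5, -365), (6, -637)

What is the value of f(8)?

-1523

Write f(t) = at^4 + bt³ + ct² + dt + e; the 5 given values yield a linear system in the 5 coefficients.
Solving, the leading coefficient vanishes, and f(t) = -3t³ + t + 5.
Then f(8) = -1523.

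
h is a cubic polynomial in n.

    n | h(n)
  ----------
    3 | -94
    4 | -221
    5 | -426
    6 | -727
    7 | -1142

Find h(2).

-27

Write h(n) = an³ + bn² + cn + d; the 5 given values yield a linear system in the 4 coefficients.
Solving, h(n) = -3n³ - 3n² + 5n - 1.
Then h(2) = -27.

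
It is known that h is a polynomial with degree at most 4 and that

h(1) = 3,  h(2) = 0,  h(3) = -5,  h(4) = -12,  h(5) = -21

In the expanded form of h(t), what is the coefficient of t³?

First differences: -3, -5, -7, -9. Second differences: -2, -2, -2.
Level-2 differences are constant, so h has degree 2.
Fitting a degree-2 polynomial gives h(t) = -t² + 4.
The coefficient of t³ is 0.

0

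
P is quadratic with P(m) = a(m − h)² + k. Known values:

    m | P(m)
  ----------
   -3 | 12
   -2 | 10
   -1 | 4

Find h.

-3

First differences -2, -6; second difference -4 = 2a, so a = -2.
Expanding, the m-coefficient is −2ah = 4h; matching it to the data gives h = -3, and then k = 12.
So P(m) = -2(m + 3)² + 12.
Hence h = -3.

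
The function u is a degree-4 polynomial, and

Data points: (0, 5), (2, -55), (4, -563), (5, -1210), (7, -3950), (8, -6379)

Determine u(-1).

Write u(n) = an^4 + bn³ + cn² + dn + e; the 6 given values yield a linear system in the 5 coefficients.
Solving, u(n) = -n^4 - 4n³ - 4n² + 2n + 5.
Then u(-1) = 2.

2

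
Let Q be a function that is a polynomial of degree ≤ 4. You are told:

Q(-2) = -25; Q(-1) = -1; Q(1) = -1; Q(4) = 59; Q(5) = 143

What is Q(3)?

15

Write Q(x) = ax^4 + bx³ + cx² + dx + e; the 5 given values yield a linear system in the 5 coefficients.
Solving, the leading coefficient vanishes, and Q(x) = 2x³ - 4x² - 2x + 3.
Then Q(3) = 15.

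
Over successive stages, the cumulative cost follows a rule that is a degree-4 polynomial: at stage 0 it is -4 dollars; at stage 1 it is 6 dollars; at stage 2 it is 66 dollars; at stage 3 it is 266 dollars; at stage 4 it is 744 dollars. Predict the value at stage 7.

5946

Write the value at x as g(x).
Write g(x) = ax^4 + bx³ + cx² + dx + e; the 5 given values yield a linear system in the 5 coefficients.
Solving, g(x) = 2x^4 + 3x³ + 2x² + 3x - 4.
Then g(7) = 5946.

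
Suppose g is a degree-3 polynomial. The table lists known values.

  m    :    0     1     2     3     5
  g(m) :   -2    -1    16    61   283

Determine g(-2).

Write g(m) = am³ + bm² + cm + d; the 5 given values yield a linear system in the 4 coefficients.
Solving, g(m) = 2m³ + 2m² - 3m - 2.
Then g(-2) = -4.

-4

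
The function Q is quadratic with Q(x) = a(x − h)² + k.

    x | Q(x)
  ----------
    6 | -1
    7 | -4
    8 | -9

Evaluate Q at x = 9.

-16

First differences -3, -5; second difference -2 = 2a, so a = -1.
Expanding, the x-coefficient is −2ah = 2h; matching it to the data gives h = 5, and then k = 0.
So Q(x) = -1(x − 5)² + 0.
Q(9) = -1·4² + 0 = -16.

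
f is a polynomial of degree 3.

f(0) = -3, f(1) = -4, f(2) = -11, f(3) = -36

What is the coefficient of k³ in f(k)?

-2

Write f(k) = ak³ + bk² + ck + d; the 4 given values yield a linear system in the 4 coefficients.
Solving, f(k) = -2k³ + 3k² - 2k - 3.
The coefficient of k³ is -2.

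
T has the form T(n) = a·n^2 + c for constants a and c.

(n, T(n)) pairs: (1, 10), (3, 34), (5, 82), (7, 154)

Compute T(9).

From T(1) = 10 and T(3) = 34: 1a + c = 10 and 9a + c = 34.
Subtracting: 8a = 24, so a = 3; then c = 10 − 3·1 = 7.
So T(n) = 3n² + 7, and T(9) = 250.

250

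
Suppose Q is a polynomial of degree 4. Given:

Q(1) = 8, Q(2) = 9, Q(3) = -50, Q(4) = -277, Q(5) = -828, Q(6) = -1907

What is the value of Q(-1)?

First differences: 1, -59, -227, -551, -1079. Second differences: -60, -168, -324, -528. Third differences: -108, -156, -204. Fourth differences: -48, -48.
Level-4 differences are constant, so Q has degree 4.
Fitting a degree-4 polynomial gives Q(n) = -2n^4 + 2n³ + 8n² - 7n + 7.
Then Q(-1) = 18.

18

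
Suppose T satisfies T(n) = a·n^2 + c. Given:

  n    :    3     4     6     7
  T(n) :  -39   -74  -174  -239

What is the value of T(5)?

-119

From T(3) = -39 and T(4) = -74: 9a + c = -39 and 16a + c = -74.
Subtracting: 7a = -35, so a = -5; then c = -39 − (-5)·9 = 6.
So T(n) = -5n² + 6, and T(5) = -119.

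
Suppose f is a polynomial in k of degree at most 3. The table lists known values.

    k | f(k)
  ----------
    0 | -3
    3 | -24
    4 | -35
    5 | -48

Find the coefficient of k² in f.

Write f(k) = ak³ + bk² + ck + d; the 4 given values yield a linear system in the 4 coefficients.
Solving, the leading coefficient vanishes, and f(k) = -k² - 4k - 3.
The coefficient of k² is -1.

-1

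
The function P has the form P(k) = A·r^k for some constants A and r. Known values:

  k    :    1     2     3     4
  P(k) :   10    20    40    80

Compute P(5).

160

Consecutive ratio: 20/10 = 2, and 40/20 = 2, so r = 2.
Then A·2^1 = 10 gives A = 5, and P(k) = 5·2^k.
P(5) = 5·2^5 = 160.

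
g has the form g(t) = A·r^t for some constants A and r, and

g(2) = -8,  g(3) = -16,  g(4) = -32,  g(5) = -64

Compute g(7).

-256

Consecutive ratio: -16/(-8) = 2, and -32/(-16) = 2, so r = 2.
Then A·2^2 = -8 gives A = -2, and g(t) = -2·2^t.
g(7) = -2·2^7 = -256.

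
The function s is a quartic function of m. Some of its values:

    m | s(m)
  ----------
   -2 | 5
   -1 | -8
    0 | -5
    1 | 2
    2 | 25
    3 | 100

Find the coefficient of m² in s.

Write s(m) = am^4 + bm³ + cm² + dm + e; the 6 given values yield a linear system in the 5 coefficients.
Solving, s(m) = m^4 + m² + 5m - 5.
The coefficient of m² is 1.

1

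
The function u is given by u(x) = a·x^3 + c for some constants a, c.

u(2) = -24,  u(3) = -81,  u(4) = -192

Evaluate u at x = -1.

3

From u(2) = -24 and u(3) = -81: 8a + c = -24 and 27a + c = -81.
Subtracting: 19a = -57, so a = -3; then c = -24 − (-3)·8 = 0.
So u(x) = -3x³ + 0, and u(-1) = 3.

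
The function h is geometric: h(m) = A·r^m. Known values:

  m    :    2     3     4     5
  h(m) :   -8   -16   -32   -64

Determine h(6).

Consecutive ratio: -16/(-8) = 2, and -32/(-16) = 2, so r = 2.
Then A·2^2 = -8 gives A = -2, and h(m) = -2·2^m.
h(6) = -2·2^6 = -128.

-128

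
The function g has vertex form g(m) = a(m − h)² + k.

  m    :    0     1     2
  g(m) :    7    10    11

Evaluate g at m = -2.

-5

First differences 3, 1; second difference -2 = 2a, so a = -1.
Expanding, the m-coefficient is −2ah = 2h; matching it to the data gives h = 2, and then k = 11.
So g(m) = -1(m − 2)² + 11.
g(-2) = -1·(-4)² + 11 = -5.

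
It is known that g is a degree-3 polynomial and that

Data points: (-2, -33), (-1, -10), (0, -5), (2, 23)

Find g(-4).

Write g(x) = ax³ + bx² + cx + d; the 4 given values yield a linear system in the 4 coefficients.
Solving, g(x) = 3x³ + 2x - 5.
Then g(-4) = -205.

-205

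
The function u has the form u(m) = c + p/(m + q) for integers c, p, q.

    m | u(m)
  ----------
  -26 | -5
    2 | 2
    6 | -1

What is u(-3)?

-28

(u(m) − c)(m + q) = p for each data point; the three points give a linear system in c and q, then p follows.
Solving: c = -4, q = 2, p = 24, so u(m) = -4 + 24/(m + 2).
Then u(-3) = -4 + 24/(-1) = -28.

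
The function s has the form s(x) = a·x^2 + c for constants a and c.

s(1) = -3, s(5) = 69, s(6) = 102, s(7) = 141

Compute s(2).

From s(1) = -3 and s(5) = 69: 1a + c = -3 and 25a + c = 69.
Subtracting: 24a = 72, so a = 3; then c = -3 − 3·1 = -6.
So s(x) = 3x² − 6, and s(2) = 6.

6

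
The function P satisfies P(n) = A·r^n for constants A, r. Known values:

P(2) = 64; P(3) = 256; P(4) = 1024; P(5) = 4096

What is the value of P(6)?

16384

Consecutive ratio: 256/64 = 4, and 1024/256 = 4, so r = 4.
Then A·4^2 = 64 gives A = 4, and P(n) = 4·4^n.
P(6) = 4·4^6 = 16384.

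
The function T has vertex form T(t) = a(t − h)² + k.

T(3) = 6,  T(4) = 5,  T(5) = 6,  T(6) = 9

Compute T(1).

14

First differences -1, 1, 3; second difference 2 = 2a, so a = 1.
Expanding, the t-coefficient is −2ah = -2h; matching it to the data gives h = 4, and then k = 5.
So T(t) = 1(t − 4)² + 5.
T(1) = 1·(-3)² + 5 = 14.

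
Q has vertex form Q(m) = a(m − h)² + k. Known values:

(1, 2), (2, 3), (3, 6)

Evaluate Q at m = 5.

18

First differences 1, 3; second difference 2 = 2a, so a = 1.
Expanding, the m-coefficient is −2ah = -2h; matching it to the data gives h = 1, and then k = 2.
So Q(m) = 1(m − 1)² + 2.
Q(5) = 1·4² + 2 = 18.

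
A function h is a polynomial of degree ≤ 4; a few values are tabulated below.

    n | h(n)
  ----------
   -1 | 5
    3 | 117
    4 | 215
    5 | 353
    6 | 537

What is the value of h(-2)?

17

Write h(n) = an^4 + bn³ + cn² + dn + e; the 5 given values yield a linear system in the 5 coefficients.
Solving, the leading coefficient vanishes, and h(n) = n³ + 8n² + 5n + 3.
Then h(-2) = 17.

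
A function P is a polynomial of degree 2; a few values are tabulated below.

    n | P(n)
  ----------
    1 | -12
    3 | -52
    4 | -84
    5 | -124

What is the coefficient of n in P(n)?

-4

Write P(n) = an² + bn + c; the 4 given values yield a linear system in the 3 coefficients.
Solving, P(n) = -4n² - 4n - 4.
The coefficient of n is -4.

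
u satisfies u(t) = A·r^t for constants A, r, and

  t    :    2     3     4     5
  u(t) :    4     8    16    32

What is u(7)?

128

Consecutive ratio: 8/4 = 2, and 16/8 = 2, so r = 2.
Then A·2^2 = 4 gives A = 1, and u(t) = 1·2^t.
u(7) = 1·2^7 = 128.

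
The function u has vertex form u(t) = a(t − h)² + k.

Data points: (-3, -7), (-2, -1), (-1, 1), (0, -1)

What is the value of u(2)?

First differences 6, 2, -2; second difference -4 = 2a, so a = -2.
Expanding, the t-coefficient is −2ah = 4h; matching it to the data gives h = -1, and then k = 1.
So u(t) = -2(t + 1)² + 1.
u(2) = -2·3² + 1 = -17.

-17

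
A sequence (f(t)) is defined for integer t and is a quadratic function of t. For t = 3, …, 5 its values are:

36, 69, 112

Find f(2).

Write f(t) = at² + bt + c; the 3 given values yield a linear system in the 3 coefficients.
Solving, f(t) = 5t² - 2t - 3.
Then f(2) = 13.

13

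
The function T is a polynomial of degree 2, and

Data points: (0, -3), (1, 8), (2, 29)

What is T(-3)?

Write T(k) = ak² + bk + c; the 3 given values yield a linear system in the 3 coefficients.
Solving, T(k) = 5k² + 6k - 3.
Then T(-3) = 24.

24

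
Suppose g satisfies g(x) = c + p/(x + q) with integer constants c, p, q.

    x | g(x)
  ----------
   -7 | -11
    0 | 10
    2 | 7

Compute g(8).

4

(g(x) − c)(x + q) = p for each data point; the three points give a linear system in c and q, then p follows.
Solving: c = 1, q = 4, p = 36, so g(x) = 1 + 36/(x + 4).
Then g(8) = 1 + 36/12 = 4.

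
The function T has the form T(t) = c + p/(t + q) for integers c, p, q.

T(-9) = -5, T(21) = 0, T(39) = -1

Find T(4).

34

(T(t) − c)(t + q) = p for each data point; the three points give a linear system in c and q, then p follows.
Solving: c = -2, q = -3, p = 36, so T(t) = -2 + 36/(t − 3).
Then T(4) = -2 + 36/1 = 34.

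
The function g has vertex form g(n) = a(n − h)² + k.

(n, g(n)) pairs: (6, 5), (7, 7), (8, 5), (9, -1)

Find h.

7

First differences 2, -2, -6; second difference -4 = 2a, so a = -2.
Expanding, the n-coefficient is −2ah = 4h; matching it to the data gives h = 7, and then k = 7.
So g(n) = -2(n − 7)² + 7.
Hence h = 7.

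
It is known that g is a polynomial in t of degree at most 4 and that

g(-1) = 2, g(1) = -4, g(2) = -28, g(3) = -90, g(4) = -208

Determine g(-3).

72

Write g(t) = at^4 + bt³ + ct² + dt + e; the 5 given values yield a linear system in the 5 coefficients.
Solving, the leading coefficient vanishes, and g(t) = -3t³ - t².
Then g(-3) = 72.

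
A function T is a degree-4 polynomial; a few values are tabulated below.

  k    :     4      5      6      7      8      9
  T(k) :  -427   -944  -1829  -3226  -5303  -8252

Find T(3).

First differences: -517, -885, -1397, -2077, -2949. Second differences: -368, -512, -680, -872. Third differences: -144, -168, -192. Fourth differences: -24, -24.
Level-4 differences are constant, so T has degree 4.
Fitting a degree-4 polynomial gives T(k) = -k^4 - 2k³ - 3k² + k + 1.
Then T(3) = -158.

-158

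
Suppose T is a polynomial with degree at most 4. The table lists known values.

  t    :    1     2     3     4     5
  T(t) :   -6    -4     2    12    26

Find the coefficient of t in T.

Write T(t) = at^4 + bt³ + ct² + dt + e; the 5 given values yield a linear system in the 5 coefficients.
Solving, the top 2 coefficients vanish, and T(t) = 2t² - 4t - 4.
The coefficient of t is -4.

-4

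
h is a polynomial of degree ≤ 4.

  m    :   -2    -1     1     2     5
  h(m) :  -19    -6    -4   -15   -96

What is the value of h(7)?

-190

Write h(m) = am^4 + bm³ + cm² + dm + e; the 5 given values yield a linear system in the 5 coefficients.
Solving, the top 2 coefficients vanish, and h(m) = -4m² + m - 1.
Then h(7) = -190.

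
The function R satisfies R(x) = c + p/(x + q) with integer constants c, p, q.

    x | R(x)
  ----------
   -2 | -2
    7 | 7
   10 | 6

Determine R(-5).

(R(x) − c)(x + q) = p for each data point; the three points give a linear system in c and q, then p follows.
Solving: c = 4, q = -1, p = 18, so R(x) = 4 + 18/(x − 1).
Then R(-5) = 4 + 18/(-6) = 1.

1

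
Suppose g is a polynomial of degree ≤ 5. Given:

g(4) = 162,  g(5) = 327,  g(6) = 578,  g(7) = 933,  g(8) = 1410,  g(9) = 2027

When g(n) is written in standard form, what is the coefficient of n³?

3

First differences: 165, 251, 355, 477, 617. Second differences: 86, 104, 122, 140. Third differences: 18, 18, 18.
Level-3 differences are constant, so g has degree 3.
Fitting a degree-3 polynomial gives g(n) = 3n³ - 2n² + 2.
The coefficient of n³ is 3.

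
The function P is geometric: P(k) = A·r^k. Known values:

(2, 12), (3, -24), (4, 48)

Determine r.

Consecutive ratio: -24/12 = -2, and 48/(-24) = -2, so r = -2.
Then A·(-2)^2 = 12 gives A = 3, and P(k) = 3·(-2)^k.

-2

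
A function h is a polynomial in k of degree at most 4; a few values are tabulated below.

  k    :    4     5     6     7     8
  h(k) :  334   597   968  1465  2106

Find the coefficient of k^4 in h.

0

Write h(k) = ak^4 + bk³ + ck² + dk + e; the 5 given values yield a linear system in the 5 coefficients.
Solving, the leading coefficient vanishes, and h(k) = 3k³ + 9k² - k + 2.
The coefficient of k^4 is 0.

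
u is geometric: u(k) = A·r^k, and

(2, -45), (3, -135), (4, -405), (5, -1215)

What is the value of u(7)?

Consecutive ratio: -135/(-45) = 3, and -405/(-135) = 3, so r = 3.
Then A·3^2 = -45 gives A = -5, and u(k) = -5·3^k.
u(7) = -5·3^7 = -10935.

-10935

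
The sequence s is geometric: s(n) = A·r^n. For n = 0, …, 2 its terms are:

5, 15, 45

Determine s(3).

Consecutive ratio: 15/5 = 3, and 45/15 = 3, so r = 3.
Then A·3^0 = 5 gives A = 5, and s(n) = 5·3^n.
s(3) = 5·3^3 = 135.

135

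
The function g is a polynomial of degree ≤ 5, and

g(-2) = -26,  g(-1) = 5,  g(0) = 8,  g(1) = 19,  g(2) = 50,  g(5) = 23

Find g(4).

100

Write g(n) = an^5 + bn^4 + cn³ + dn² + en + p; the 6 given values yield a linear system in the 6 coefficients.
Solving, the leading coefficient vanishes, and g(n) = -n^4 + 4n³ + 5n² + 3n + 8.
Then g(4) = 100.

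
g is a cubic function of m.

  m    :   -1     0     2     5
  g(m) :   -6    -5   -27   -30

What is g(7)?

Write g(m) = am³ + bm² + cm + d; the 4 given values yield a linear system in the 4 coefficients.
Solving, g(m) = m³ - 5m² - 5m - 5.
Then g(7) = 58.

58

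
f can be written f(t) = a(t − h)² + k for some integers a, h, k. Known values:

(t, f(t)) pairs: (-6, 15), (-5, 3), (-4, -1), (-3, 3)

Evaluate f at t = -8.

First differences -12, -4, 4; second difference 8 = 2a, so a = 4.
Expanding, the t-coefficient is −2ah = -8h; matching it to the data gives h = -4, and then k = -1.
So f(t) = 4(t + 4)² − 1.
f(-8) = 4·(-4)² − 1 = 63.

63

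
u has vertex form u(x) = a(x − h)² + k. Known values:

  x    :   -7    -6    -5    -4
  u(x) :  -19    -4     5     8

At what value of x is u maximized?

-4

First differences 15, 9, 3; second difference -6 = 2a, so a = -3.
Expanding, the x-coefficient is −2ah = 6h; matching it to the data gives h = -4, and then k = 8.
So u(x) = -3(x + 4)² + 8.
Hence h = -4.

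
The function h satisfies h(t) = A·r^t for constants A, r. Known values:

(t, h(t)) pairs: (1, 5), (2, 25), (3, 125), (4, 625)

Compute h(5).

3125

Consecutive ratio: 25/5 = 5, and 125/25 = 5, so r = 5.
Then A·5^1 = 5 gives A = 1, and h(t) = 1·5^t.
h(5) = 1·5^5 = 3125.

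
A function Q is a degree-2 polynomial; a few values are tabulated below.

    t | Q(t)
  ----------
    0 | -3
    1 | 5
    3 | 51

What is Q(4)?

Write Q(t) = at² + bt + c; the 3 given values yield a linear system in the 3 coefficients.
Solving, Q(t) = 5t² + 3t - 3.
Then Q(4) = 89.

89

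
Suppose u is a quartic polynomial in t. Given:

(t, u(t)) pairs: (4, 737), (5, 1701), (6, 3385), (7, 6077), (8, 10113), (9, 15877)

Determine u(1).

First differences: 964, 1684, 2692, 4036, 5764. Second differences: 720, 1008, 1344, 1728. Third differences: 288, 336, 384. Fourth differences: 48, 48.
Level-4 differences are constant, so u has degree 4.
Fitting a degree-4 polynomial gives u(t) = 2t^4 + 4t³ - 2t² + 1.
Then u(1) = 5.

5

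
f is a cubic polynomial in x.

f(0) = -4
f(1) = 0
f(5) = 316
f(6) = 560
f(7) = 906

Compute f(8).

Write f(x) = ax³ + bx² + cx + d; the 5 given values yield a linear system in the 4 coefficients.
Solving, f(x) = 3x³ - 3x² + 4x - 4.
Then f(8) = 1372.

1372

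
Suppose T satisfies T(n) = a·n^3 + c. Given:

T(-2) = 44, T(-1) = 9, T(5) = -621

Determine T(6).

From T(-2) = 44 and T(-1) = 9: -8a + c = 44 and -1a + c = 9.
Subtracting: 7a = -35, so a = -5; then c = 44 − (-5)·(-8) = 4.
So T(n) = -5n³ + 4, and T(6) = -1076.

-1076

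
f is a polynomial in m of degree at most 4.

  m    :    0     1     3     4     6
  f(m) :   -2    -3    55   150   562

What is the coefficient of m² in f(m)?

Write f(m) = am^4 + bm³ + cm² + dm + e; the 5 given values yield a linear system in the 5 coefficients.
Solving, the leading coefficient vanishes, and f(m) = 3m³ - 2m² - 2m - 2.
The coefficient of m² is -2.

-2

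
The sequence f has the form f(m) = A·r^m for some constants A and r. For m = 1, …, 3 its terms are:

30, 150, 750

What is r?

5

Consecutive ratio: 150/30 = 5, and 750/150 = 5, so r = 5.
Then A·5^1 = 30 gives A = 6, and f(m) = 6·5^m.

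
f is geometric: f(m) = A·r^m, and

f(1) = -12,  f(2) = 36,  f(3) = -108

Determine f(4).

324

Consecutive ratio: 36/(-12) = -3, and -108/36 = -3, so r = -3.
Then A·(-3)^1 = -12 gives A = 4, and f(m) = 4·(-3)^m.
f(4) = 4·(-3)^4 = 324.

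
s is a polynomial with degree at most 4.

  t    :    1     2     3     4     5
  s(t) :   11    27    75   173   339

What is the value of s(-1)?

First differences: 16, 48, 98, 166. Second differences: 32, 50, 68. Third differences: 18, 18.
Level-3 differences are constant, so s has degree 3.
Fitting a degree-3 polynomial gives s(t) = 3t³ - 2t² + t + 9.
Then s(-1) = 3.

3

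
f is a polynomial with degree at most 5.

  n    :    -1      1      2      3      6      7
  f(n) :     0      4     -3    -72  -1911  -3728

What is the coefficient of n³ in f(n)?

3

Write f(n) = an^5 + bn^4 + cn³ + dn² + en + p; the 6 given values yield a linear system in the 6 coefficients.
Solving, the leading coefficient vanishes, and f(n) = -2n^4 + 3n³ + n² - n + 3.
The coefficient of n³ is 3.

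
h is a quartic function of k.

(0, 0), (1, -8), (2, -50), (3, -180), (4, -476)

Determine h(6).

-1998

Write h(k) = ak^4 + bk³ + ck² + dk + e; the 5 given values yield a linear system in the 5 coefficients.
Solving, h(k) = -k^4 - 3k³ - k² - 3k.
Then h(6) = -1998.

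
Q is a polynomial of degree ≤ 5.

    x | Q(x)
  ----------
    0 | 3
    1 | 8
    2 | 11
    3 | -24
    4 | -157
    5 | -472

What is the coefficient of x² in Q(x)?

First differences: 5, 3, -35, -133, -315. Second differences: -2, -38, -98, -182. Third differences: -36, -60, -84. Fourth differences: -24, -24.
Level-4 differences are constant, so Q has degree 4.
Fitting a degree-4 polynomial gives Q(x) = -x^4 + 6x² + 3.
The coefficient of x² is 6.

6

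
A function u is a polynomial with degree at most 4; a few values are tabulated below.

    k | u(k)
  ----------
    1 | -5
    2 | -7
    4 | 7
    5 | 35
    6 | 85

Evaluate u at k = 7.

163

Write u(k) = ak^4 + bk³ + ck² + dk + e; the 5 given values yield a linear system in the 5 coefficients.
Solving, the leading coefficient vanishes, and u(k) = k³ - 4k² + 3k - 5.
Then u(7) = 163.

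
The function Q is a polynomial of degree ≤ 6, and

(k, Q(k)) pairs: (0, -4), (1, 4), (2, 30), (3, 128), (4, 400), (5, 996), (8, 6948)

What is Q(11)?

Write Q(k) = ak^6 + bk^5 + ck^4 + dk³ + ek² + pk + q; the 7 given values yield a linear system in the 7 coefficients.
Solving, the top 2 coefficients vanish, and Q(k) = 2k^4 - 3k³ + 4k² + 5k - 4.
Then Q(11) = 25824.

25824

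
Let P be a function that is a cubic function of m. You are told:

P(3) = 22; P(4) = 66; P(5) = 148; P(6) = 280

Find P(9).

1096

Write P(m) = am³ + bm² + cm + d; the 4 given values yield a linear system in the 4 coefficients.
Solving, P(m) = 2m³ - 5m² + 5m - 2.
Then P(9) = 1096.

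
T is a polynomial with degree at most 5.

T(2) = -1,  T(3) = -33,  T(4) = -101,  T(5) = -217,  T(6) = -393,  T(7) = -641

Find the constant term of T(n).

Write T(n) = an^5 + bn^4 + cn³ + dn² + en + p; the 6 given values yield a linear system in the 6 coefficients.
Solving, the top 2 coefficients vanish, and T(n) = -2n³ + 6n + 3.
The constant term is T(0) = 3.

3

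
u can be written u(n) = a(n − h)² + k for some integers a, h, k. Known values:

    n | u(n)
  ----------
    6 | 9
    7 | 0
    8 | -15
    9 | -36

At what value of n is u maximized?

First differences -9, -15, -21; second difference -6 = 2a, so a = -3.
Expanding, the n-coefficient is −2ah = 6h; matching it to the data gives h = 5, and then k = 12.
So u(n) = -3(n − 5)² + 12.
Hence h = 5.

5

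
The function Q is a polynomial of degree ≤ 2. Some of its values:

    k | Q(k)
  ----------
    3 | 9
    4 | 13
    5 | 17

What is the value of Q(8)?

29

First differences: 4, 4.
Level-1 differences are constant, so Q has degree 1.
Fitting a degree-1 polynomial gives Q(k) = 4k - 3.
Then Q(8) = 29.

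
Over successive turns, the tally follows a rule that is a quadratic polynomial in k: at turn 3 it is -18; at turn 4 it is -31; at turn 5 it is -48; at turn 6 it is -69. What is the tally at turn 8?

Write the value at k as P(k).
First differences: -13, -17, -21. Second differences: -4, -4.
Level-2 differences are constant, so P has degree 2.
Fitting a degree-2 polynomial gives P(k) = -2k² + k - 3.
Then P(8) = -123.

-123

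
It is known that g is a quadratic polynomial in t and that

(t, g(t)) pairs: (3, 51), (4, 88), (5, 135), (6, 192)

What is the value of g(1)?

7

First differences: 37, 47, 57. Second differences: 10, 10.
Level-2 differences are constant, so g has degree 2.
Fitting a degree-2 polynomial gives g(t) = 5t² + 2t.
Then g(1) = 7.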